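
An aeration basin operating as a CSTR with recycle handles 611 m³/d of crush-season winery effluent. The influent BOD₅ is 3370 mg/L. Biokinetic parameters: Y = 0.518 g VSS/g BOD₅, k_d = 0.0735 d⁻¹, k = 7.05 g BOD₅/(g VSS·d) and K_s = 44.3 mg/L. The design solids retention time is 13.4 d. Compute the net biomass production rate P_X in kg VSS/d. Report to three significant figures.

From the Monod/SRT balance for a CMAS, S = K_s·(1+k_d θ_c)/[θ_c·(Y k − k_d) − 1] = 44.3 × (1 + 0.0735 × 13.4) / [13.4 × (0.518 × 7.05 − 0.0735) − 1] = 87.93 / 46.95 = 1.873 mg/L.
Y_obs = Y / (1 + k_d θ_c) = 0.518 / (1 + 0.0735 × 13.4) = 0.518 / 1.985 = 0.2610.
Substrate removed = Q·(S₀ − S) = 611 m³/d × (3370 − 1.87) g/m³ = 2.06×10^6 g/d = 2058 kg/d.
So the net sludge growth is P_X = 0.2610 × 2058 = 537.1 kg VSS/d.

P_X ≈ 537 kg VSS/d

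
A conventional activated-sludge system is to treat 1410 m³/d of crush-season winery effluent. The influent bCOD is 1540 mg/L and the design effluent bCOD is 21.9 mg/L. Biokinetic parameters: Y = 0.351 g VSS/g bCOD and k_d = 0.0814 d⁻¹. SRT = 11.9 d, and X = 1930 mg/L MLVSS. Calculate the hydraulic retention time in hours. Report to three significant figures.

Rearranging the biomass balance for a CMAS with decay, V = Y·Q·ΔS·θ_c / [X·(1+k_d θ_c)] = 0.351 × 1410 × (1540 − 21.9) × 11.9 / [1930 × (1 + 0.0814 × 11.9)] = 8.94×10^6 / 3800 = 2353 m³.
τ = V/Q = 2353/1410 = 1.669 d, or 40.05 h.

τ ≈ 40.1 h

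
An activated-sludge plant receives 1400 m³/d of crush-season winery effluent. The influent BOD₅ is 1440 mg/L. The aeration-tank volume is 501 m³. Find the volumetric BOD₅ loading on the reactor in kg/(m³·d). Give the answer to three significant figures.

Applied BOD₅ load per unit volume = Q·S₀/V = (1400 × 1440/1000)/501.0 = 4.024 kg BOD₅·m⁻³·d⁻¹.

L_v ≈ 4.02 kg BOD₅/(m³·d)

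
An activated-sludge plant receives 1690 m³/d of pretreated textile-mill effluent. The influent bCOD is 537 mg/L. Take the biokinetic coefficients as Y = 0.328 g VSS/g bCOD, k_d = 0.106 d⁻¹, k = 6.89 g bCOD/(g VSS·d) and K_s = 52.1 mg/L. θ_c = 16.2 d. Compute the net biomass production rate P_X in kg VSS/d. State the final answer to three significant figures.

P_X ≈ 109 kg VSS/d

From the Monod/SRT balance for a CMAS, S = K_s·(1+k_d θ_c)/[θ_c·(Y k − k_d) − 1] = 52.1 × (1 + 0.106 × 16.2) / [16.2 × (0.328 × 6.89 − 0.106) − 1] = 141.6 / 33.89 = 4.177 mg/L.
Correct the yield for decay: Y_obs = Y/(1 + k_d θ_c) = 0.328 / (1 + 0.106 × 16.2) = 0.328 / 2.717 = 0.1207.
ΔS = 537 − 4.18 = 532.8 mg/L, so the substrate removal rate is 1690 × 532.8/1000 = 900.5 kg bCOD/d.
So the net sludge growth is P_X = 0.1207 × 900.5 = 108.7 kg VSS/d.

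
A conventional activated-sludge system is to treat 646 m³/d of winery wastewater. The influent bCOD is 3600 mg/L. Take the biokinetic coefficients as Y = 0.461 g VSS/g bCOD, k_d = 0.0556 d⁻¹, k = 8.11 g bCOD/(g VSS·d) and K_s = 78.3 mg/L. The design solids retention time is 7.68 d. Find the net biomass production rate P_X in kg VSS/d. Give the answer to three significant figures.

P_X ≈ 750 kg VSS/d

For a completely mixed reactor with recycle the Lawrence–McCarty relation gives S = K_s·(1 + k_d·θ_c) / [θ_c·(Y·k − k_d) − 1] = 78.3 × (1 + 0.0556 × 7.68) / [7.68 × (0.461 × 8.11 − 0.0556) − 1] = 111.7 / 27.29 = 4.095 mg/L.
Y_obs = Y / (1 + k_d θ_c) = 0.461 / (1 + 0.0556 × 7.68) = 0.461 / 1.427 = 0.3231.
Substrate removed = Q·(S₀ − S) = 646 m³/d × (3600 − 4.09) g/m³ = 2.32×10^6 g/d = 2323 kg/d.
P_X = Y_obs · Q(S₀ − S) = 0.3231 × 2323 = 750.4 kg VSS/d.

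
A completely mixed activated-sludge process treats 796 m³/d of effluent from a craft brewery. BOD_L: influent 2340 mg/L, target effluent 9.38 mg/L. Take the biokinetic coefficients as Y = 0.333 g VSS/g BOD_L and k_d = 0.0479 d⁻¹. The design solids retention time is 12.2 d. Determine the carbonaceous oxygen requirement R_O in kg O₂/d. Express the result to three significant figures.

Y_obs = Y / (1 + k_d θ_c) = 0.333 / (1 + 0.0479 × 12.2) = 0.333 / 1.584 = 0.2102.
Substrate removed = Q·(S₀ − S) = 796 m³/d × (2340 − 9.38) g/m³ = 1.86×10^6 g/d = 1855 kg/d.
Biomass synthesised: P_X = Y_obs × 1855 = 389.9 kg VSS/d.
R_O = Q·(S₀ − S) − 1.42·P_X = 1855 − 1.42 × 389.9 = 1301 kg O₂/d.

R_O ≈ 1300 kg O₂/d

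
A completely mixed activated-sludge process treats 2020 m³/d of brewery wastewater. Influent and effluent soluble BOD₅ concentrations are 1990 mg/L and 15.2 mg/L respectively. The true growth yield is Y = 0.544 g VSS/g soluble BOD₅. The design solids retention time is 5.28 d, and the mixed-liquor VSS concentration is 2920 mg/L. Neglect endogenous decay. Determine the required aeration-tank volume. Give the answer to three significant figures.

With k_d = 0 the design equation reduces to V = Y Q (S₀−S) θ_c / X = 0.544 × 2020 × (1990 − 15.2) × 5.28 / 2920 = 3924 m³.

V ≈ 3920 m³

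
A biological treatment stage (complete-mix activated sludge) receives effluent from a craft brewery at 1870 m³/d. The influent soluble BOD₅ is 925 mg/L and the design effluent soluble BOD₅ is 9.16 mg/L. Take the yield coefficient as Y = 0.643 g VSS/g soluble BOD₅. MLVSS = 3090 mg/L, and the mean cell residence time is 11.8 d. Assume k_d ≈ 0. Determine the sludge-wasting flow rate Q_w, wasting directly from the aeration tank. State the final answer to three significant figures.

Q_w ≈ 356 m³/d

Biomass mass balance (decay neglected): V·X = Y·Q·(S₀ − S)·θ_c, so V = 0.643 × 1870 × (925 − 9.16) × 11.8 / 3090 = 4205 m³.
Wasting from the aeration tank: Q_w = V / θ_c = 4205 / 11.8 = 356.4 m³/d.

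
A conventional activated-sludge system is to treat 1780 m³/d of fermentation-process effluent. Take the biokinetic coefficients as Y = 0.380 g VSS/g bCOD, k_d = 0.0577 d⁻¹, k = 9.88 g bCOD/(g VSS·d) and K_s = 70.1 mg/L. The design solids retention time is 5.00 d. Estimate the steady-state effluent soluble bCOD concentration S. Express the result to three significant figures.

For a completely mixed reactor with recycle the Lawrence–McCarty relation gives S = K_s·(1 + k_d·θ_c) / [θ_c·(Y·k − k_d) − 1] = 70.1 × (1 + 0.0577 × 5.00) / [5.00 × (0.380 × 9.88 − 0.0577) − 1] = 90.32 / 17.48 = 5.166 mg/L.

S ≈ 5.17 mg/L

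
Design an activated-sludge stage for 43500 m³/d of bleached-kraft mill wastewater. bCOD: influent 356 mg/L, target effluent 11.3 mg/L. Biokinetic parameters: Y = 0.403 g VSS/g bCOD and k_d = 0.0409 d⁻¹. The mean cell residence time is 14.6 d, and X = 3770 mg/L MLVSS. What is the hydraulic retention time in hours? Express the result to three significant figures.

Rearranging the biomass balance for a CMAS with decay, V = Y·Q·ΔS·θ_c / [X·(1+k_d θ_c)] = 0.403 × 43500 × (356 − 11.3) × 14.6 / [3770 × (1 + 0.0409 × 14.6)] = 8.82×10^7 / 6021 = 14652 m³.
HRT = V/Q = 14652 m³ / 43500 m³·d⁻¹ = 0.3368 d × 24 = 8.084 h.

τ ≈ 8.08 h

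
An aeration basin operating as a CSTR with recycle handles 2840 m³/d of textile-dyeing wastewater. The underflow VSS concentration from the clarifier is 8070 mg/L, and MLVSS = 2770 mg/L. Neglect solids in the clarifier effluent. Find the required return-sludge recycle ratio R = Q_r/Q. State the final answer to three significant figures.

Mass balance around the secondary clarifier (neglecting effluent solids): R = X / (X_r − X) = 2770 / (8070 − 2770) = 0.5226.

R ≈ 0.523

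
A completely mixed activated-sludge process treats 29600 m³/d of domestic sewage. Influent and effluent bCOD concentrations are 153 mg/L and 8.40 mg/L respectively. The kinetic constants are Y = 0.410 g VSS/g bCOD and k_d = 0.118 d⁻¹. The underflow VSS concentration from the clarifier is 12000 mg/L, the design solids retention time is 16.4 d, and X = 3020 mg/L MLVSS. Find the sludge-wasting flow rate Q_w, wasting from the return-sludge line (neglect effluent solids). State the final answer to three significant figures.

Rearranging the biomass balance for a CMAS with decay, V = Y·Q·ΔS·θ_c / [X·(1+k_d θ_c)] = 0.410 × 29600 × (153 − 8.40) × 16.4 / [3020 × (1 + 0.118 × 16.4)] = 2.88×10^7 / 8864 = 3247 m³.
Q_w = (V·X)/(θ_c X_r) = 3247 × 3020 / (16.4 × 12000) = 49.82 m³/d.

Q_w ≈ 49.8 m³/d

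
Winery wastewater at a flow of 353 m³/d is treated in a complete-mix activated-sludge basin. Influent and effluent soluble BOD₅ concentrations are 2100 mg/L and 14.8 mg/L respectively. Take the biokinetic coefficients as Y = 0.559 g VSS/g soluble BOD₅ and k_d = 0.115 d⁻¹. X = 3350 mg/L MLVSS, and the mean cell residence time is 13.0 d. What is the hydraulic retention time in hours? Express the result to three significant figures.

τ ≈ 43.5 h

From the SRT design equation V = Y Q (S₀−S) θ_c / [X (1 + k_d θ_c)] = 0.559 × 353 × (2100 − 14.8) × 13.0 / [3350 × (1 + 0.115 × 13.0)] = 5.35×10^6 / 8358 = 640.0 m³.
HRT = V/Q = 640.0 m³ / 353 m³·d⁻¹ = 1.813 d × 24 = 43.51 h.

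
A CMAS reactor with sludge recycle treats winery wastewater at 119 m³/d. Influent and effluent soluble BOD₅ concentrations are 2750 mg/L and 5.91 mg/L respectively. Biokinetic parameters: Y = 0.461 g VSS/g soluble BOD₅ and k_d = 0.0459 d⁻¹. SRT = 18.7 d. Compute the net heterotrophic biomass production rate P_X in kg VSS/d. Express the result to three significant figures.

Observed yield with endogenous decay: Y_obs = Y / (1 + k_d·θ_c) = 0.461 / (1 + 0.0459 × 18.7) = 0.461 / 1.858 = 0.2481 g VSS/g soluble BOD₅.
ΔS = 2750 − 5.91 = 2744 mg/L, so the substrate removal rate is 119 × 2744/1000 = 326.5 kg soluble BOD₅/d.
So the net sludge growth is P_X = 0.2481 × 326.5 = 81.01 kg VSS/d.

P_X ≈ 81.0 kg VSS/d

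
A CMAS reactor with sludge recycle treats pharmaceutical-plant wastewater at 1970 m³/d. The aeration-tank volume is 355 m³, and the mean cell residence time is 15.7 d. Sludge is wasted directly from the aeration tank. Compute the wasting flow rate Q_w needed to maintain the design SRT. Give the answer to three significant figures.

Wasting from the aeration tank: Q_w = V / θ_c = 355.0 / 15.7 = 22.61 m³/d.

Q_w ≈ 22.6 m³/d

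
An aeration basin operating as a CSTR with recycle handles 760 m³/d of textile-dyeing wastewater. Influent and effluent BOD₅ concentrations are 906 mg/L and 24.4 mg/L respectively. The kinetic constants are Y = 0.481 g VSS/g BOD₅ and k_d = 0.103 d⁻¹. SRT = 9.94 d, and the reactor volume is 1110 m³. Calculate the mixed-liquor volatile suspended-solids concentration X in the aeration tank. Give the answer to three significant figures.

Solving the biomass balance for X: X = Y Q (S₀−S) θ_c / [V (1+k_d θ_c)] = 0.481 × 760 × (906 − 24.4) × 9.94 / [1110 × (1 + 0.103 × 9.94)] = 1426 mg/L.

X ≈ 1430 mg/L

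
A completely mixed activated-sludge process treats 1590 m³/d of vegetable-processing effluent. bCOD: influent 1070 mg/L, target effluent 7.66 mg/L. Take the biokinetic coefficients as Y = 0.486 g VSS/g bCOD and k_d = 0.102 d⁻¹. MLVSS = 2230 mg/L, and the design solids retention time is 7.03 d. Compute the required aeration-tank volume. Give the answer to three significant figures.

Rearranging the biomass balance for a CMAS with decay, V = Y·Q·ΔS·θ_c / [X·(1+k_d θ_c)] = 0.486 × 1590 × (1070 − 7.66) × 7.03 / [2230 × (1 + 0.102 × 7.03)] = 5.77×10^6 / 3829 = 1507 m³.

V ≈ 1510 m³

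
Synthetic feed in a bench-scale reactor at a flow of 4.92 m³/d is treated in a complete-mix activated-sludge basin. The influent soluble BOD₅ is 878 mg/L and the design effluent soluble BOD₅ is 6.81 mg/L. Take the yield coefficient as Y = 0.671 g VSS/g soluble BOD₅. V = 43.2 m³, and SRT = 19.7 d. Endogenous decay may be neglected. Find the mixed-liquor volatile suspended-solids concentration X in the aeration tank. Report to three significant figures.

X ≈ 1310 mg/L

X = Y·Q·ΔS·θ_c / V = 0.671 × 4.92 × (878 − 6.81) × 19.7 / 43.2 = 1312 mg/L.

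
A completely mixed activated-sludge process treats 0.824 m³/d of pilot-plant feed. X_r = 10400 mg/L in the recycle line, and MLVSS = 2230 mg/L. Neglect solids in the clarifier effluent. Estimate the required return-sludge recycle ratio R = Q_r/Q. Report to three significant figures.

R ≈ 0.273

Mass balance around the secondary clarifier (neglecting effluent solids): R = X / (X_r − X) = 2230 / (10400 − 2230) = 0.2729.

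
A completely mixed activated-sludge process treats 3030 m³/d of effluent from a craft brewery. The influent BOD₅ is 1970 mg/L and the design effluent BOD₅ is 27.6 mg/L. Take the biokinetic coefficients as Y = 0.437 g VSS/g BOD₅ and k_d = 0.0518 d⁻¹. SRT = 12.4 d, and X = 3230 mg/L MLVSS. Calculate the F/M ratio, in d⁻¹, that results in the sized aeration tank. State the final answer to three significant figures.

Steady-state biomass mass balance: V·X·(1 + k_d·θ_c) = Y·Q·(S₀ − S)·θ_c, so V = 0.437 × 3030 × (1970 − 27.6) × 12.4 / [3230 × (1 + 0.0518 × 12.4)] = 3.19×10^7 / 5305 = 6012 m³.
F/M = Q·S₀ / (V·X) = 3030 × 1970 / (6012 × 3230) = 0.3074 g BOD₅·(g VSS·d)⁻¹.

F/M ≈ 0.307 d⁻¹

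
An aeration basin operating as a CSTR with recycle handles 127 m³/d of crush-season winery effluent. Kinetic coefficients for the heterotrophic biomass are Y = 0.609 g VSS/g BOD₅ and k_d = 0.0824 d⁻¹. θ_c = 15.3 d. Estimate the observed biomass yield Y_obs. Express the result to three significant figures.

Y_obs ≈ 0.269 g VSS/g BOD₅

Observed yield with endogenous decay: Y_obs = Y / (1 + k_d·θ_c) = 0.609 / (1 + 0.0824 × 15.3) = 0.609 / 2.261 = 0.2694 g VSS/g BOD₅.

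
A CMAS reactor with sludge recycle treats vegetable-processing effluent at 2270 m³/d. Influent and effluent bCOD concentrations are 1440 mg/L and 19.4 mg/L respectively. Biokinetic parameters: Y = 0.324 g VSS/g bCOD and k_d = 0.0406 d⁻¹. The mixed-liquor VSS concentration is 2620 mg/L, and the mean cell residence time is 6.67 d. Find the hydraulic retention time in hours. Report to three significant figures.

τ ≈ 22.1 h

Rearranging the biomass balance for a CMAS with decay, V = Y·Q·ΔS·θ_c / [X·(1+k_d θ_c)] = 0.324 × 2270 × (1440 − 19.4) × 6.67 / [2620 × (1 + 0.0406 × 6.67)] = 6.97×10^6 / 3330 = 2093 m³.
τ = V/Q = 2093/2270 = 0.9221 d, or 22.13 h.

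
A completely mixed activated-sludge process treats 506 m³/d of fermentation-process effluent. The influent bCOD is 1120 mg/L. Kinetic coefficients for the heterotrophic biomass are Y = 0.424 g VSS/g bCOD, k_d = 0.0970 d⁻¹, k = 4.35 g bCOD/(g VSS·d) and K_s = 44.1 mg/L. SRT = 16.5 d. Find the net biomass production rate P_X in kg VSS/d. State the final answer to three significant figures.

P_X ≈ 92.1 kg VSS/d

Effluent substrate depends only on kinetics and SRT: S = K_s(1 + k_d θ_c) / [θ_c(Yk − k_d) − 1] = 44.1 × (1 + 0.0970 × 16.5) / [16.5 × (0.424 × 4.35 − 0.0970) − 1] = 114.7 / 27.83 = 4.120 mg/L.
Y_obs = Y / (1 + k_d θ_c) = 0.424 / (1 + 0.0970 × 16.5) = 0.424 / 2.601 = 0.1630.
ΔS = 1120 − 4.12 = 1116 mg/L, so the substrate removal rate is 506 × 1116/1000 = 564.6 kg bCOD/d.
Net biomass production P_X = Y_obs × Q·(S₀ − S) = 0.1630 × 564.6 = 92.06 kg VSS/d.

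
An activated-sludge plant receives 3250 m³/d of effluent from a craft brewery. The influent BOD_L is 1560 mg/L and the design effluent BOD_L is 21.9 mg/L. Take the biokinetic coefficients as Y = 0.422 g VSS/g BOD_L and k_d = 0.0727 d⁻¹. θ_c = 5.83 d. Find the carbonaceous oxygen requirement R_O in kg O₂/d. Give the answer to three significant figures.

R_O ≈ 2900 kg O₂/d

Y_obs = Y / (1 + k_d θ_c) = 0.422 / (1 + 0.0727 × 5.83) = 0.422 / 1.424 = 0.2964.
Substrate removed = Q·(S₀ − S) = 3250 m³/d × (1560 − 21.9) g/m³ = 5×10^6 g/d = 4999 kg/d.
Biomass synthesised: P_X = Y_obs × 4999 = 1482 kg VSS/d.
R_O = Q·ΔS − 1.42 P_X = 4999 − 2104 = 2895 kg O₂/d.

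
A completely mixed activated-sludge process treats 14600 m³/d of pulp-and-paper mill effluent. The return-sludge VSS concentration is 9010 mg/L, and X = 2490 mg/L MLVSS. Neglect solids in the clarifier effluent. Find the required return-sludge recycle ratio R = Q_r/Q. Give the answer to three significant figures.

Mass balance around the secondary clarifier (neglecting effluent solids): R = X / (X_r − X) = 2490 / (9010 − 2490) = 0.3819.

R ≈ 0.382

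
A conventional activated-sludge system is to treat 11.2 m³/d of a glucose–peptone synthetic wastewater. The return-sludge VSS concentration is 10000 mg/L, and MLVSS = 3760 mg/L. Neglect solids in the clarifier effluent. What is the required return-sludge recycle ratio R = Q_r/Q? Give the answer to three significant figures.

R ≈ 0.603

Solids balance on the clarifier gives (1+R)X = R·X_r, so R = X/(X_r − X) = 3760 / (10000 − 3760) = 0.6026.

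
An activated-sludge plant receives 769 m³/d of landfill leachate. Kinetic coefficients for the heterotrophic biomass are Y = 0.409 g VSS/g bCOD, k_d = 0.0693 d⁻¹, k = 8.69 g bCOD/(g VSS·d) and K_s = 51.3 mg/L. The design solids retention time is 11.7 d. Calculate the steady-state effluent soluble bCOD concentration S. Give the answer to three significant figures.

S ≈ 2.34 mg/L

Effluent substrate depends only on kinetics and SRT: S = K_s(1 + k_d θ_c) / [θ_c(Yk − k_d) − 1] = 51.3 × (1 + 0.0693 × 11.7) / [11.7 × (0.409 × 8.69 − 0.0693) − 1] = 92.89 / 39.77 = 2.336 mg/L.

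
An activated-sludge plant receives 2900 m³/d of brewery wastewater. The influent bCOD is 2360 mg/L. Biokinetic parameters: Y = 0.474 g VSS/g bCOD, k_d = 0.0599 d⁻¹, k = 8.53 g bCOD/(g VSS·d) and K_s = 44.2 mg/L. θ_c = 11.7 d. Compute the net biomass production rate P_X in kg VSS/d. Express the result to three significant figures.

P_X ≈ 1910 kg VSS/d

From the Monod/SRT balance for a CMAS, S = K_s·(1+k_d θ_c)/[θ_c·(Y k − k_d) − 1] = 44.2 × (1 + 0.0599 × 11.7) / [11.7 × (0.474 × 8.53 − 0.0599) − 1] = 75.18 / 45.60 = 1.648 mg/L.
The observed yield is Y_obs = Y/(1 + k_d·θ_c) = 0.474 / (1 + 0.0599 × 11.7) = 0.474 / 1.701 = 0.2787 g VSS per g bCOD removed.
ΔS = 2360 − 1.65 = 2358 mg/L, so the substrate removal rate is 2900 × 2358/1000 = 6839 kg bCOD/d.
Net biomass production P_X = Y_obs × Q·(S₀ − S) = 0.2787 × 6839 = 1906 kg VSS/d.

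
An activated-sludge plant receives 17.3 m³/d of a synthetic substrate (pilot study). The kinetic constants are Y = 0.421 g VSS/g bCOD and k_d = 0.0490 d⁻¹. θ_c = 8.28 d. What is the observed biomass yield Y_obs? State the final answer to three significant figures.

Y_obs ≈ 0.299 g VSS/g bCOD

Correct the yield for decay: Y_obs = Y/(1 + k_d θ_c) = 0.421 / (1 + 0.0490 × 8.28) = 0.421 / 1.406 = 0.2995.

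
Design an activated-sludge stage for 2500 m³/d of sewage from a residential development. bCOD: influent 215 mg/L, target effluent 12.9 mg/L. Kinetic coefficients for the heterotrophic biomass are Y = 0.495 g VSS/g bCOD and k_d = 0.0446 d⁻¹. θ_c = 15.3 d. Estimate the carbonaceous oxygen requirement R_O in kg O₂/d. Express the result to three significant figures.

R_O ≈ 294 kg O₂/d

Y_obs = Y / (1 + k_d θ_c) = 0.495 / (1 + 0.0446 × 15.3) = 0.495 / 1.682 = 0.2942.
Mass of bCOD removed per day: Q(S₀ − S) = 2500 × 202.1 g/m³ = 505.2 kg/d.
Biomass synthesised: P_X = Y_obs × 505.2 = 148.7 kg VSS/d.
R_O = Q·ΔS − 1.42 P_X = 505.2 − 211.1 = 294.2 kg O₂/d.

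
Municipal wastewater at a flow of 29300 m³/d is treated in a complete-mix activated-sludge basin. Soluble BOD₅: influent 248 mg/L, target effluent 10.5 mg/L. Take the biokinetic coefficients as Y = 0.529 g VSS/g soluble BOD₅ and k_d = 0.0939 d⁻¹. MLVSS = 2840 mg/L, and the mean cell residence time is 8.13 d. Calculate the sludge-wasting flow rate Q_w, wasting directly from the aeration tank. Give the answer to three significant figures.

Q_w ≈ 735 m³/d

From the SRT design equation V = Y Q (S₀−S) θ_c / [X (1 + k_d θ_c)] = 0.529 × 29300 × (248 − 10.5) × 8.13 / [2840 × (1 + 0.0939 × 8.13)] = 2.99×10^7 / 5008 = 5976 m³.
Wasting from the aeration tank: Q_w = V / θ_c = 5976 / 8.13 = 735.0 m³/d.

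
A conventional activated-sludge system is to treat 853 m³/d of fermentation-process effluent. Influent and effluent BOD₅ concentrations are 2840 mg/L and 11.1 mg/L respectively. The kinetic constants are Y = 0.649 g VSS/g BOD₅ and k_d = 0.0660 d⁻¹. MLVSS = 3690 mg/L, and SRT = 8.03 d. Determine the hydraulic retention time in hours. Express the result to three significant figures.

Rearranging the biomass balance for a CMAS with decay, V = Y·Q·ΔS·θ_c / [X·(1+k_d θ_c)] = 0.649 × 853 × (2840 − 11.1) × 8.03 / [3690 × (1 + 0.0660 × 8.03)] = 1.26×10^7 / 5646 = 2227 m³.
HRT = V/Q = 2227 m³ / 853 m³·d⁻¹ = 2.611 d × 24 = 62.67 h.

τ ≈ 62.7 h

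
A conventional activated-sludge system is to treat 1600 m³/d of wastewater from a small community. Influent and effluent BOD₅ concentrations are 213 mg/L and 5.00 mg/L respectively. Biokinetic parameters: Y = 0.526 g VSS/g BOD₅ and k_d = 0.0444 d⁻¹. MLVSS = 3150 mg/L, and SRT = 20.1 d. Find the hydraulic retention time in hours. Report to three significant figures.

From the SRT design equation V = Y Q (S₀−S) θ_c / [X (1 + k_d θ_c)] = 0.526 × 1600 × (213 − 5.00) × 20.1 / [3150 × (1 + 0.0444 × 20.1)] = 3.52×10^6 / 5961 = 590.2 m³.
τ = V/Q = 590.2/1600 = 0.3689 d, or 8.854 h.

τ ≈ 8.85 h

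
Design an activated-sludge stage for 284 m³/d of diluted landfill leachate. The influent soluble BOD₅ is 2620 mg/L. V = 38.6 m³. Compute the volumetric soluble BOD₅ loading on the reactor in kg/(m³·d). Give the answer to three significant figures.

L_v = Q S₀ / V = 284 × 2620 × 10⁻³ / 38.60 = 19.28 kg/(m³·d).

L_v ≈ 19.3 kg soluble BOD₅/(m³·d)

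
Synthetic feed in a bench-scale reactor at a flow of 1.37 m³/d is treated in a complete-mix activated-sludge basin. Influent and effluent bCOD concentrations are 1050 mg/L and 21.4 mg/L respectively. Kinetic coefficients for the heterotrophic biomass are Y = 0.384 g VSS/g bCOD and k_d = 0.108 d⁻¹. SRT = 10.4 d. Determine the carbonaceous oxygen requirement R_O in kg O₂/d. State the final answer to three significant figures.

R_O ≈ 1.05 kg O₂/d

Correct the yield for decay: Y_obs = Y/(1 + k_d θ_c) = 0.384 / (1 + 0.108 × 10.4) = 0.384 / 2.123 = 0.1809.
Substrate removed = Q·(S₀ − S) = 1.37 m³/d × (1050 − 21.4) g/m³ = 1.41×10^3 g/d = 1.409 kg/d.
Biomass synthesised: P_X = Y_obs × 1.409 = 0.2549 kg VSS/d.
R_O = Q·(S₀ − S) − 1.42·P_X = 1.409 − 1.42 × 0.2549 = 1.047 kg O₂/d.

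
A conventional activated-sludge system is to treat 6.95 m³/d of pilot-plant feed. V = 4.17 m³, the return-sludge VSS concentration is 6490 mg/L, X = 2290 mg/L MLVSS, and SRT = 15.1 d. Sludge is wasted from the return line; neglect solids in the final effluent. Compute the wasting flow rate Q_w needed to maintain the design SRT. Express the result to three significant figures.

Q_w ≈ 0.0974 m³/d

Wasting from the return line (neglecting effluent solids): Q_w = V·X / (θ_c·X_r) = 4.170 × 2290 / (15.1 × 6490) = 0.09744 m³/d.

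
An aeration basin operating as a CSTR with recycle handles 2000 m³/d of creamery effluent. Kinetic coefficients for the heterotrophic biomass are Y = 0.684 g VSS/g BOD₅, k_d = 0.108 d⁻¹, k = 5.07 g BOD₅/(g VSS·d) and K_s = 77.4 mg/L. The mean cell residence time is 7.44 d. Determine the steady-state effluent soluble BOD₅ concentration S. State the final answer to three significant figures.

S ≈ 5.82 mg/L

For a completely mixed reactor with recycle the Lawrence–McCarty relation gives S = K_s·(1 + k_d·θ_c) / [θ_c·(Y·k − k_d) − 1] = 77.4 × (1 + 0.108 × 7.44) / [7.44 × (0.684 × 5.07 − 0.108) − 1] = 139.6 / 24.00 = 5.817 mg/L.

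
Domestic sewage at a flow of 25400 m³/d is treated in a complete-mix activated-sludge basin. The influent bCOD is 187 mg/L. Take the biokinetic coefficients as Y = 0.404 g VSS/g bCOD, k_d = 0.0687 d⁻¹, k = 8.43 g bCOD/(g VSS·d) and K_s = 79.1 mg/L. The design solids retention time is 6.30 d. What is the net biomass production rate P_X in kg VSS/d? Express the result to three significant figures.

P_X ≈ 1300 kg VSS/d

From the Monod/SRT balance for a CMAS, S = K_s·(1+k_d θ_c)/[θ_c·(Y k − k_d) − 1] = 79.1 × (1 + 0.0687 × 6.30) / [6.30 × (0.404 × 8.43 − 0.0687) − 1] = 113.3 / 20.02 = 5.660 mg/L.
The observed yield is Y_obs = Y/(1 + k_d·θ_c) = 0.404 / (1 + 0.0687 × 6.30) = 0.404 / 1.433 = 0.2820 g VSS per g bCOD removed.
Q·(S₀ − S) = 25400 × (187 − 5.66) × 10⁻³ = 4606 kg/d removed.
Biomass produced: P_X = Y_obs·Q·ΔS = 0.2820 × 4606 ≈ 1299 kg VSS/d.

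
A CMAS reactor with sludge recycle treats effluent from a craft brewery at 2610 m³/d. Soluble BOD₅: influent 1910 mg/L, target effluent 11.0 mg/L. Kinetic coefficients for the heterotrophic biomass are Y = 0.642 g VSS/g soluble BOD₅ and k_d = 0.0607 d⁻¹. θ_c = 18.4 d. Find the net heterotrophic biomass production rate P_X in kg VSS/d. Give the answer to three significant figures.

Correct the yield for decay: Y_obs = Y/(1 + k_d θ_c) = 0.642 / (1 + 0.0607 × 18.4) = 0.642 / 2.117 = 0.3033.
ΔS = 1910 − 11.0 = 1899 mg/L, so the substrate removal rate is 2610 × 1899/1000 = 4956 kg soluble BOD₅/d.
P_X = Y_obs · Q(S₀ − S) = 0.3033 × 4956 = 1503 kg VSS/d.

P_X ≈ 1500 kg VSS/d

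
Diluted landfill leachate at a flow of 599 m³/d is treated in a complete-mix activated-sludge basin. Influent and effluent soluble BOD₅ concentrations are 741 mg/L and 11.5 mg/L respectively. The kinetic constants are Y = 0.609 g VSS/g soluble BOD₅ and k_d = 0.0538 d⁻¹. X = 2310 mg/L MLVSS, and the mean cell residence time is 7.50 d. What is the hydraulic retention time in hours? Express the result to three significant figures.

Steady-state biomass mass balance: V·X·(1 + k_d·θ_c) = Y·Q·(S₀ − S)·θ_c, so V = 0.609 × 599 × (741 − 11.5) × 7.50 / [2310 × (1 + 0.0538 × 7.50)] = 2×10^6 / 3242 = 615.6 m³.
Hydraulic retention time τ = V/Q = 615.6 / 599 = 1.028 d = 24.67 h.

τ ≈ 24.7 h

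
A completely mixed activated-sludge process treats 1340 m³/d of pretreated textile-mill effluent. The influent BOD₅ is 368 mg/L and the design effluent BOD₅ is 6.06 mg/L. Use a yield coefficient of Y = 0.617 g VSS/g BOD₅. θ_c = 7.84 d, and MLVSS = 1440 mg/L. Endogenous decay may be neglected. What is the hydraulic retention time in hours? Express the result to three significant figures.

τ ≈ 29.2 h

With k_d = 0 the design equation reduces to V = Y Q (S₀−S) θ_c / X = 0.617 × 1340 × (368 − 6.06) × 7.84 / 1440 = 1629 m³.
τ = V/Q = 1629/1340 = 1.216 d, or 29.18 h.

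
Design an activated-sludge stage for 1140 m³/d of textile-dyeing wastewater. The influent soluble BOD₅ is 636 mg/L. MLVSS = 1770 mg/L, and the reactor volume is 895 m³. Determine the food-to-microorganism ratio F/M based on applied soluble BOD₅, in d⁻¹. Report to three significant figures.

F/M = applied load / biomass = Q·S₀/(V·X) = 1140 × 636 / (895.0 × 1770) = 0.4577 d⁻¹.

F/M ≈ 0.458 d⁻¹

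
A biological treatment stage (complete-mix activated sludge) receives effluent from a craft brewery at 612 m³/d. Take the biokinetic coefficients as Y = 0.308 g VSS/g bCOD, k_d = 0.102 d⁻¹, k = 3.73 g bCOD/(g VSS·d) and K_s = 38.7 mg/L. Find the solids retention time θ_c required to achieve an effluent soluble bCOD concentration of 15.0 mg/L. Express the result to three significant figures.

θ_c ≈ 4.57 d

From 1/θ_c = Y·k·S/(K_s + S) − k_d: Y·k·S/(K_s+S) = 0.308 × 3.73 × 15.0 / (38.7 + 15.0) = 0.3209 d⁻¹.
1/θ_c = 0.3209 − 0.102 = 0.2189 d⁻¹, so θ_c = 4.568 d.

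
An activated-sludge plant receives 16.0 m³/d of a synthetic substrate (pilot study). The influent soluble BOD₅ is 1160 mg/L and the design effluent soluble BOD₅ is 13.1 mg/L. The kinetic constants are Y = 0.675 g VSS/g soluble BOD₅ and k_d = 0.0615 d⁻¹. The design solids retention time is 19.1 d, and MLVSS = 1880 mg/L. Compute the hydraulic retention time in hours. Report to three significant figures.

τ ≈ 86.8 h

Steady-state biomass mass balance: V·X·(1 + k_d·θ_c) = Y·Q·(S₀ − S)·θ_c, so V = 0.675 × 16.0 × (1160 − 13.1) × 19.1 / [1880 × (1 + 0.0615 × 19.1)] = 2.37×10^5 / 4088 = 57.87 m³.
Hydraulic retention time τ = V/Q = 57.87 / 16.0 = 3.617 d = 86.80 h.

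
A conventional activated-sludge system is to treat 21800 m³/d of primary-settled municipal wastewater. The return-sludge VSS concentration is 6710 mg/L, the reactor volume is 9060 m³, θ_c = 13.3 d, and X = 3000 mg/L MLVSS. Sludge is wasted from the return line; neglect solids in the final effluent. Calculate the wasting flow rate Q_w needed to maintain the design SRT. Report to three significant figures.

Q_w = (V·X)/(θ_c X_r) = 9060 × 3000 / (13.3 × 6710) = 304.6 m³/d.

Q_w ≈ 305 m³/d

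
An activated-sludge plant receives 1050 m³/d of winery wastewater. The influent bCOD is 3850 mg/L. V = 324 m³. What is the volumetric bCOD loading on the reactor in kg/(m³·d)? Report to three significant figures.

L_v ≈ 12.5 kg bCOD/(m³·d)

Volumetric loading L_v = Q·S₀ / V = 1050 × 3850 g/m³ / 324.0 m³ = 12477 g/(m³·d) = 12.48 kg bCOD/(m³·d).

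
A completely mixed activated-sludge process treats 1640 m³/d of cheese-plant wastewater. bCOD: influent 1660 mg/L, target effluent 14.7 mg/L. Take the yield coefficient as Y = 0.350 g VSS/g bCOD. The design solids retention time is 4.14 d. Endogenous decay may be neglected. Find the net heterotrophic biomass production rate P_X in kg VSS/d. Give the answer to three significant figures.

Since k_d ≈ 0, Y_obs = Y = 0.350 g VSS/g bCOD.
ΔS = 1660 − 14.7 = 1645 mg/L, so the substrate removal rate is 1640 × 1645/1000 = 2698 kg bCOD/d.
So the net sludge growth is P_X = 0.3500 × 2698 = 944.4 kg VSS/d.

P_X ≈ 944 kg VSS/d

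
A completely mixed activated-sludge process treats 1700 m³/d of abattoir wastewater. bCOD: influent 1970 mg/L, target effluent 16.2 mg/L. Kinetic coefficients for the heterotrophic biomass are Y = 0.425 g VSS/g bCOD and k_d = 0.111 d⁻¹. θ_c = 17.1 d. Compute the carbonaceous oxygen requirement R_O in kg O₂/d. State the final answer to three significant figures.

Correct the yield for decay: Y_obs = Y/(1 + k_d θ_c) = 0.425 / (1 + 0.111 × 17.1) = 0.425 / 2.898 = 0.1466.
Mass of bCOD removed per day: Q(S₀ − S) = 1700 × 1954 g/m³ = 3321 kg/d.
P_X = Y_obs·Q·(S₀ − S) = 0.1466 × 3321 = 487.1 kg VSS/d.
R_O = Q·(S₀ − S) − 1.42·P_X = 3321 − 1.42 × 487.1 = 2630 kg O₂/d.

R_O ≈ 2630 kg O₂/d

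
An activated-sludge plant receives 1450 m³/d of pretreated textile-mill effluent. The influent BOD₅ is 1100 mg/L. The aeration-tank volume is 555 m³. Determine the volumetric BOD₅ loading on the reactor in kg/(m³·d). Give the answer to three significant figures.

L_v ≈ 2.87 kg BOD₅/(m³·d)

Applied BOD₅ load per unit volume = Q·S₀/V = (1450 × 1100/1000)/555.0 = 2.874 kg BOD₅·m⁻³·d⁻¹.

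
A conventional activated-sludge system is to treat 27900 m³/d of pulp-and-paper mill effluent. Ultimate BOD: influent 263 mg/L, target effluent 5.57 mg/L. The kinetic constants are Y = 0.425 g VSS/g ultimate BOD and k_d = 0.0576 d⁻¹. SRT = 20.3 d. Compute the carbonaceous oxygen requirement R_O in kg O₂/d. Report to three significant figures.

R_O ≈ 5180 kg O₂/d

Y_obs = Y / (1 + k_d θ_c) = 0.425 / (1 + 0.0576 × 20.3) = 0.425 / 2.169 = 0.1959.
Q·(S₀ − S) = 27900 × (263 − 5.57) × 10⁻³ = 7182 kg/d removed.
Biomass synthesised: P_X = Y_obs × 7182 = 1407 kg VSS/d.
R_O = Q·ΔS − 1.42 P_X = 7182 − 1998 = 5184 kg O₂/d.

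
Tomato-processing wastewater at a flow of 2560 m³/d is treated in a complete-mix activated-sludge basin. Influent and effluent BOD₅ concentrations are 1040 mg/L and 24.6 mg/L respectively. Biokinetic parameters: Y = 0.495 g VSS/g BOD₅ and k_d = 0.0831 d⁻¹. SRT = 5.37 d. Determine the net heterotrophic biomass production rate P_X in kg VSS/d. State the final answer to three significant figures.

The observed yield is Y_obs = Y/(1 + k_d·θ_c) = 0.495 / (1 + 0.0831 × 5.37) = 0.495 / 1.446 = 0.3423 g VSS per g BOD₅ removed.
Mass of BOD₅ removed per day: Q(S₀ − S) = 2560 × 1015 g/m³ = 2599 kg/d.
Net biomass production P_X = Y_obs × Q·(S₀ − S) = 0.3423 × 2599 = 889.7 kg VSS/d.

P_X ≈ 890 kg VSS/d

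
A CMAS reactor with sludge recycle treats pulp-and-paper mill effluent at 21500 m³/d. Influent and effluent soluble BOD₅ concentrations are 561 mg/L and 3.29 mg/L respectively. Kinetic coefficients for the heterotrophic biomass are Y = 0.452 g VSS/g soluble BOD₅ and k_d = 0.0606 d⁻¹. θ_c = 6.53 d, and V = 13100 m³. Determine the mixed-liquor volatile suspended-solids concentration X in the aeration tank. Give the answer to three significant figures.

X ≈ 1940 mg/L

X = Y·Q·ΔS·θ_c / [V·(1 + k_d θ_c)] = 0.452 × 21500 × (561 − 3.29) × 6.53 / [13100 × (1 + 0.0606 × 6.53)] = 1936 mg/L.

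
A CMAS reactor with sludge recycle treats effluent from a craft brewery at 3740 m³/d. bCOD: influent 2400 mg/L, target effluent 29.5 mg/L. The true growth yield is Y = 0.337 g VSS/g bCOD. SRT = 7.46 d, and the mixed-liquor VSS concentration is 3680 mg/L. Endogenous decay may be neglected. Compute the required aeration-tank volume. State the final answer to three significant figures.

V ≈ 6060 m³

With k_d = 0 the design equation reduces to V = Y Q (S₀−S) θ_c / X = 0.337 × 3740 × (2400 − 29.5) × 7.46 / 3680 = 6057 m³.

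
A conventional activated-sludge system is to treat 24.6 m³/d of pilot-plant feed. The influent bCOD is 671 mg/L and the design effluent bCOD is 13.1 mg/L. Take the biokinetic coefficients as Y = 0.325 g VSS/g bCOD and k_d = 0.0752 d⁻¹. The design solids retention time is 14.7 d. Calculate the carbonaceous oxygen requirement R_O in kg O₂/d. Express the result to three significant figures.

Y_obs = Y / (1 + k_d θ_c) = 0.325 / (1 + 0.0752 × 14.7) = 0.325 / 2.105 = 0.1544.
Mass of bCOD removed per day: Q(S₀ − S) = 24.6 × 657.9 g/m³ = 16.18 kg/d.
P_X = Y_obs·Q·(S₀ − S) = 0.1544 × 16.18 = 2.498 kg VSS/d.
R_O = Q·ΔS − 1.42 P_X = 16.18 − 3.548 = 12.64 kg O₂/d.

R_O ≈ 12.6 kg O₂/d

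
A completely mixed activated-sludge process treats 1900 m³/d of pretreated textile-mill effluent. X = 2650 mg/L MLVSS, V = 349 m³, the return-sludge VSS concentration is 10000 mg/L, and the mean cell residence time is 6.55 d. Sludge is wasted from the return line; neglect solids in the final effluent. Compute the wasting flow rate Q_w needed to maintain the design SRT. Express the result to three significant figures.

θ_c = V·X/(Q_w·X_r) when wasting from the recycle, so Q_w = V·X/(θ_c·X_r) = 349.0 × 2650 / (6.55 × 10000) = 14.12 m³/d.

Q_w ≈ 14.1 m³/d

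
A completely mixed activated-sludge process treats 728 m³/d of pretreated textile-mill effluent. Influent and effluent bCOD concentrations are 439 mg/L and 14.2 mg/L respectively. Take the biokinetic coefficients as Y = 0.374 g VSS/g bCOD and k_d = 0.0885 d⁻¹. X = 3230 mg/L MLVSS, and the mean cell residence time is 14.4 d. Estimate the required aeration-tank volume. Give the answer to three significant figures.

From the SRT design equation V = Y Q (S₀−S) θ_c / [X (1 + k_d θ_c)] = 0.374 × 728 × (439 − 14.2) × 14.4 / [3230 × (1 + 0.0885 × 14.4)] = 1.67×10^6 / 7346 = 226.7 m³.

V ≈ 227 m³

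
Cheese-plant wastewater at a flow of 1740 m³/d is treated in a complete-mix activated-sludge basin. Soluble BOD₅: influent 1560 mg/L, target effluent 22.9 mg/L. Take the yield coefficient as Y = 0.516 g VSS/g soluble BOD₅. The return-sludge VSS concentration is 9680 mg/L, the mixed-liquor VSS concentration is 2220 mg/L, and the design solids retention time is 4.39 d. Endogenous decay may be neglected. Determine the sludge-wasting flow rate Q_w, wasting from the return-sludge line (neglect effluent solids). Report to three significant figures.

V·X = Y·Q·ΔS·θ_c gives V = 0.516 × 1740 × (1560 − 22.9) × 4.39 / 2220 = 2729 m³.
Wasting from the return line (neglecting effluent solids): Q_w = V·X / (θ_c·X_r) = 2729 × 2220 / (4.39 × 9680) = 142.6 m³/d.

Q_w ≈ 143 m³/d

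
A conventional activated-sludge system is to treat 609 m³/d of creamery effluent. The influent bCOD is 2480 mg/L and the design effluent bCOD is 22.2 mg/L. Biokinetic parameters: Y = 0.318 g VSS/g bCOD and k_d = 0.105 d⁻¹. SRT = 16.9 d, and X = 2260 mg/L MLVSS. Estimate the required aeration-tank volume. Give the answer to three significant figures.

Rearranging the biomass balance for a CMAS with decay, V = Y·Q·ΔS·θ_c / [X·(1+k_d θ_c)] = 0.318 × 609 × (2480 − 22.2) × 16.9 / [2260 × (1 + 0.105 × 16.9)] = 8.04×10^6 / 6270 = 1283 m³.

V ≈ 1280 m³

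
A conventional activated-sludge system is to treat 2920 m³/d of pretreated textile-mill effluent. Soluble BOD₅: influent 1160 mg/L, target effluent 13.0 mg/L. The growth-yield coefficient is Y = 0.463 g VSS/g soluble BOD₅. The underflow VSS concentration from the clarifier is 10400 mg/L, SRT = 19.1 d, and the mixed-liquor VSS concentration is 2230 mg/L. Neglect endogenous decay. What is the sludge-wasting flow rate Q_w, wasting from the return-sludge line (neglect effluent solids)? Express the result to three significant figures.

Biomass mass balance (decay neglected): V·X = Y·Q·(S₀ − S)·θ_c, so V = 0.463 × 2920 × (1160 − 13.0) × 19.1 / 2230 = 13282 m³.
θ_c = V·X/(Q_w·X_r) when wasting from the recycle, so Q_w = V·X/(θ_c·X_r) = 13282 × 2230 / (19.1 × 10400) = 149.1 m³/d.

Q_w ≈ 149 m³/d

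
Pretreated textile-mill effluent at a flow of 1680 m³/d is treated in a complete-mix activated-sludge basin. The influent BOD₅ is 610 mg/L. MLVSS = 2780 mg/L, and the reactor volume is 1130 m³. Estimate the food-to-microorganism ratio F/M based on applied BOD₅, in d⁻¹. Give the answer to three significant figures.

Food-to-microorganism ratio F/M = Q S₀ / (V X) = 1680 × 610 / (1130 × 2780) = 0.3262 d⁻¹.

F/M ≈ 0.326 d⁻¹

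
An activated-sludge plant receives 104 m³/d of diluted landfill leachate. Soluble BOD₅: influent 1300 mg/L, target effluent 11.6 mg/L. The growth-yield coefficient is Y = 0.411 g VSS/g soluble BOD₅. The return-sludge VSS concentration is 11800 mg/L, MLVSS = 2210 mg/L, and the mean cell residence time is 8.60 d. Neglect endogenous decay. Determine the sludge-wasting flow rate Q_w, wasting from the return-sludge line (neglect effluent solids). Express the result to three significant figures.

V·X = Y·Q·ΔS·θ_c gives V = 0.411 × 104 × (1300 − 11.6) × 8.60 / 2210 = 214.3 m³.
Wasting from the return line (neglecting effluent solids): Q_w = V·X / (θ_c·X_r) = 214.3 × 2210 / (8.60 × 11800) = 4.667 m³/d.

Q_w ≈ 4.67 m³/d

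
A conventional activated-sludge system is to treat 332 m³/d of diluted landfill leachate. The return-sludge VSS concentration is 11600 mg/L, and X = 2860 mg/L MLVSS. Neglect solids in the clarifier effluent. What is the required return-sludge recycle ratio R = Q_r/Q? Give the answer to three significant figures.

Solids balance on the clarifier gives (1+R)X = R·X_r, so R = X/(X_r − X) = 2860 / (11600 − 2860) = 0.3272.

R ≈ 0.327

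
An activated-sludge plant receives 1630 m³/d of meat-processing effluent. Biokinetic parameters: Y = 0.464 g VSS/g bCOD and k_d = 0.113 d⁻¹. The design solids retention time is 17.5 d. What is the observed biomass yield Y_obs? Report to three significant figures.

Y_obs ≈ 0.156 g VSS/g bCOD

Observed yield with endogenous decay: Y_obs = Y / (1 + k_d·θ_c) = 0.464 / (1 + 0.113 × 17.5) = 0.464 / 2.978 = 0.1558 g VSS/g bCOD.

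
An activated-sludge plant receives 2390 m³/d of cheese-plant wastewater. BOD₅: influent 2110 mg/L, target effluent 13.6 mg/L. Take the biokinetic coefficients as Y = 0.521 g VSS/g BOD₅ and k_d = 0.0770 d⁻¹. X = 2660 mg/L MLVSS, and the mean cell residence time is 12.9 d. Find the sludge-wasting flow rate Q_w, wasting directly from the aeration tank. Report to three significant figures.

Steady-state biomass mass balance: V·X·(1 + k_d·θ_c) = Y·Q·(S₀ − S)·θ_c, so V = 0.521 × 2390 × (2110 − 13.6) × 12.9 / [2660 × (1 + 0.0770 × 12.9)] = 3.37×10^7 / 5302 = 6351 m³.
Wasting from the aeration tank: Q_w = V / θ_c = 6351 / 12.9 = 492.3 m³/d.

Q_w ≈ 492 m³/d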